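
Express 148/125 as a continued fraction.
[1; 5, 2, 3, 3]

Euclidean algorithm steps:
148 = 1 × 125 + 23
125 = 5 × 23 + 10
23 = 2 × 10 + 3
10 = 3 × 3 + 1
3 = 3 × 1 + 0
Continued fraction: [1; 5, 2, 3, 3]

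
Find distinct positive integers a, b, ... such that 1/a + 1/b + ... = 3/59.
1/20 + 1/1180

Greedy algorithm:
3/59: ceiling(59/3) = 20, use 1/20
1/1180: ceiling(1180/1) = 1180, use 1/1180
Result: 3/59 = 1/20 + 1/1180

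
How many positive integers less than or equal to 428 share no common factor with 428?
212

428 = 2^2 × 107
φ(n) = n × ∏(1 - 1/p) for each prime p dividing n
φ(428) = 428 × (1 - 1/2) × (1 - 1/107) = 212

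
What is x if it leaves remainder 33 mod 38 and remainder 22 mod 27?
1021

Using Chinese Remainder Theorem:
M = 38 × 27 = 1026
M1 = 27, M2 = 38
y1 = 27^(-1) mod 38 = 31
y2 = 38^(-1) mod 27 = 5
x = (33×27×31 + 22×38×5) mod 1026 = 1021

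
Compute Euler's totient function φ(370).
144

370 = 2 × 5 × 37
φ(n) = n × ∏(1 - 1/p) for each prime p dividing n
φ(370) = 370 × (1 - 1/2) × (1 - 1/5) × (1 - 1/37) = 144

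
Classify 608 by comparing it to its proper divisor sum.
abundant

Proper divisors of 608: sum = 1 + 2 + 4 + 8 + 16 + 19 + 32 + 38 + 76 + 152 + 304 = 652
Since 652 > 608, 608 is abundant.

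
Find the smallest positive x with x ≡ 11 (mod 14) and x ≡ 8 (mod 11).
151

Using Chinese Remainder Theorem:
M = 14 × 11 = 154
M1 = 11, M2 = 14
y1 = 11^(-1) mod 14 = 9
y2 = 14^(-1) mod 11 = 4
x = (11×11×9 + 8×14×4) mod 154 = 151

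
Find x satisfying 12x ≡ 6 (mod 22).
x ≡ 6 (mod 11)

gcd(12, 22) = 2, which divides 6, so solutions exist.
Divide through by 2: 6x ≡ 3 (mod 11).
Find 6^(-1) mod 11 by the extended Euclidean algorithm:
11 = 1 × 6 + 5  ⟹  5 = (1)·11 + (-1)·6
6 = 1 × 5 + 1  ⟹  1 = (-1)·11 + (2)·6
So (2)·6 ≡ 1 (mod 11), i.e. 6^(-1) ≡ 2 (mod 11).
x ≡ 2 × 3 = 6 ≡ 6 (mod 11).
Check: 12 × 6 = 72 ≡ 6 (mod 22).
x ≡ 6 (mod 11), giving 2 solutions mod 22.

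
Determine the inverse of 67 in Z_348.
187

gcd(67, 348) = 1, so the inverse exists.
Extended Euclidean algorithm on (348, 67):
348 = 5 × 67 + 13  ⟹  13 = (1)·348 + (-5)·67
67 = 5 × 13 + 2  ⟹  2 = (-5)·348 + (26)·67
13 = 6 × 2 + 1  ⟹  1 = (31)·348 + (-161)·67
So (-161)·67 ≡ 1 (mod 348), i.e. 67^(-1) ≡ -161 ≡ 187 (mod 348).
Check: 67 × 187 = 12529 ≡ 1 (mod 348)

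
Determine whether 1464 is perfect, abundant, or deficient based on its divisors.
abundant

Proper divisors of 1464: sum = 1 + 2 + 3 + 4 + 6 + 8 + 12 + 24 + 61 + 122 + 183 + 244 + 366 + 488 + 732 = 2256
Since 2256 > 1464, 1464 is abundant.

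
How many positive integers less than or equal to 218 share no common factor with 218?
108

218 = 2 × 109
φ(n) = n × ∏(1 - 1/p) for each prime p dividing n
φ(218) = 218 × (1 - 1/2) × (1 - 1/109) = 108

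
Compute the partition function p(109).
541946240

p(n) counts ways to write n as a sum of positive integers (order ignored).
Euler's pentagonal recurrence: p(k) = p(k-1) + p(k-2) - p(k-5) - p(k-7) + p(k-12) + p(k-15) - ... (offsets j(3j∓1)/2, signs ++--, p(0)=1, p(<0)=0).
DP table for k = 0..108: p(0)=1, p(1)=1, p(2)=2, p(3)=3, p(4)=5, p(5)=7, p(6)=11, p(7)=15, p(8)=22, p(9)=30, p(10)=42, p(11)=56, p(12)=77, p(13)=101, p(14)=135, p(15)=176, p(16)=231, p(17)=297, p(18)=385, p(19)=490, p(20)=627, p(21)=792, p(22)=1002, p(23)=1255, p(24)=1575, p(25)=1958, p(26)=2436, p(27)=3010, p(28)=3718, p(29)=4565, p(30)=5604, p(31)=6842, p(32)=8349, p(33)=10143, p(34)=12310, p(35)=14883, p(36)=17977, p(37)=21637, p(38)=26015, p(39)=31185, p(40)=37338, p(41)=44583, p(42)=53174, p(43)=63261, p(44)=75175, p(45)=89134, p(46)=105558, p(47)=124754, p(48)=147273, p(49)=173525, p(50)=204226, p(51)=239943, p(52)=281589, p(53)=329931, p(54)=386155, p(55)=451276, p(56)=526823, p(57)=614154, p(58)=715220, p(59)=831820, p(60)=966467, p(61)=1121505, p(62)=1300156, p(63)=1505499, p(64)=1741630, p(65)=2012558, p(66)=2323520, p(67)=2679689, p(68)=3087735, p(69)=3554345, p(70)=4087968, p(71)=4697205, p(72)=5392783, p(73)=6185689, p(74)=7089500, p(75)=8118264, p(76)=9289091, p(77)=10619863, p(78)=12132164, p(79)=13848650, p(80)=15796476, p(81)=18004327, p(82)=20506255, p(83)=23338469, p(84)=26543660, p(85)=30167357, p(86)=34262962, p(87)=38887673, p(88)=44108109, p(89)=49995925, p(90)=56634173, p(91)=64112359, p(92)=72533807, p(93)=82010177, p(94)=92669720, p(95)=104651419, p(96)=118114304, p(97)=133230930, p(98)=150198136, p(99)=169229875, p(100)=190569292, p(101)=214481126, p(102)=241265379, p(103)=271248950, p(104)=304801365, p(105)=342325709, p(106)=384276336, p(107)=431149389, p(108)=483502844.
Final step: p(109) = p(108) + p(107) - p(104) - p(102) + p(97) + p(94) - p(87) - p(83) + p(74) + p(69) - p(58) - p(52) + p(39) + p(32) - p(17) - p(9)
= 483502844 + 431149389 - 304801365 - 241265379 + 133230930 + 92669720 - 38887673 - 23338469 + 7089500 + 3554345 - 715220 - 281589 + 31185 + 8349 - 297 - 30
= 541946240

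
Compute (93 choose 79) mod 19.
15

Using Lucas' theorem:
Write n=93 and k=79 in base 19:
n in base 19: [4, 17]
k in base 19: [4, 3]
C(93,79) mod 19 = ∏ C(n_i, k_i) mod 19
Digit binomials (mod 19): C(4,4) = 1; C(17,3) = 680 ≡ 15
Product: 1 × 15 = 15 ≡ 15 (mod 19)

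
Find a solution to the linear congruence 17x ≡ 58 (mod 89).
x ≡ 61 (mod 89)

gcd(17, 89) = 1, which divides 58, so solutions exist.
Find 17^(-1) mod 89 by the extended Euclidean algorithm:
89 = 5 × 17 + 4  ⟹  4 = (1)·89 + (-5)·17
17 = 4 × 4 + 1  ⟹  1 = (-4)·89 + (21)·17
So (21)·17 ≡ 1 (mod 89), i.e. 17^(-1) ≡ 21 (mod 89).
x ≡ 21 × 58 = 1218 ≡ 61 (mod 89).
Check: 17 × 61 = 1037 ≡ 58 (mod 89).
Unique solution: x ≡ 61 (mod 89)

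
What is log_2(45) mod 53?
29

Baby-step giant-step with step n = ⌈√53⌉ = 8.
Baby steps 2^j mod 53 (j:value) for j=0..7: 0:1, 1:2, 2:4, 3:8, 4:16, 5:32, 6:11, 7:22.
Giant-step multiplier: 2^(-8) ≡ 2^(52-8) = 2^44 ≡ 47 (mod 53).
Giant steps γ_i = 45·47^i mod 53: γ_0=45, γ_1=48, γ_2=30, γ_3=32 (in table at j=5).
x = i·n + j = 3·8 + 5 = 29.
Check: 2^29 ≡ 45 (mod 53).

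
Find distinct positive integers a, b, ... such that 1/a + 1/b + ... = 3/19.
1/7 + 1/67 + 1/8911

Greedy algorithm:
3/19: ceiling(19/3) = 7, use 1/7
2/133: ceiling(133/2) = 67, use 1/67
1/8911: ceiling(8911/1) = 8911, use 1/8911
Result: 3/19 = 1/7 + 1/67 + 1/8911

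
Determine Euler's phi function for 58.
28

58 = 2 × 29
φ(n) = n × ∏(1 - 1/p) for each prime p dividing n
φ(58) = 58 × (1 - 1/2) × (1 - 1/29) = 28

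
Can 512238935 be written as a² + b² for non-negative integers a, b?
Not possible

Factorization: 512238935 = 5 × 13 × 199^3
By Fermat: n is sum of two squares iff every prime p ≡ 3 (mod 4) appears to even power.
Prime(s) ≡ 3 (mod 4) with odd exponent: [(199, 3)]
Therefore 512238935 cannot be expressed as a² + b².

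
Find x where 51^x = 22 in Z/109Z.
68

Baby-step giant-step with step n = ⌈√109⌉ = 11.
Baby steps 51^j mod 109 (j:value) for j=0..10: 0:1, 1:51, 2:94, 3:107, 4:7, 5:30, 6:4, 7:95, 8:49, 9:101, 10:28.
Giant-step multiplier: 51^(-11) ≡ 51^(108-11) = 51^97 ≡ 10 (mod 109).
Giant steps γ_i = 22·10^i mod 109: γ_0=22, γ_1=2, γ_2=20, γ_3=91, γ_4=38, γ_5=53, γ_6=94 (in table at j=2).
x = i·n + j = 6·11 + 2 = 68.
Check: 51^68 ≡ 22 (mod 109).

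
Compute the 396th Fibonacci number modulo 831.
561

Matrix identity: Q^n = [[F_(n+1), F_n], [F_n, F_(n-1)]] with Q = [[1,1],[1,0]].
n = 396 = 110001100₂. Square-and-multiply, entries mod 831:
Q^1 = [[1,1],[1,0]]
Q^3 = (Q^1)²·Q = [[3,2],[2,1]]
Q^6 = (Q^3)² = [[13,8],[8,5]]
Q^12 = (Q^6)² = [[233,144],[144,89]]
Q^24 = (Q^12)² = [[235,663],[663,403]]
Q^49 = (Q^24)²·Q = [[364,349],[349,15]]
Q^99 = (Q^49)²·Q = [[153,11],[11,142]]
Q^198 = (Q^99)² = [[262,752],[752,341]]
Q^396 = (Q^198)² = [[95,561],[561,365]]
F_396 mod 831 = Q^396[0][1] = 561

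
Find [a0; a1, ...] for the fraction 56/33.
[1; 1, 2, 3, 3]

Euclidean algorithm steps:
56 = 1 × 33 + 23
33 = 1 × 23 + 10
23 = 2 × 10 + 3
10 = 3 × 3 + 1
3 = 3 × 1 + 0
Continued fraction: [1; 1, 2, 3, 3]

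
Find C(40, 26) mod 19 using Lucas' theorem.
0

Using Lucas' theorem:
Write n=40 and k=26 in base 19:
n in base 19: [2, 2]
k in base 19: [1, 7]
C(40,26) mod 19 = ∏ C(n_i, k_i) mod 19
Digit binomials (mod 19): C(2,1) = 2; C(2,7) = 0 (k_i > n_i)
Product: 2 × 0 = 0 ≡ 0 (mod 19)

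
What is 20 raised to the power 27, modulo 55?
15

Repeated squaring. Binary of 27 = 11011.
20^1 ≡ 20 (mod 55); 20^2 ≡ 15 (mod 55); 20^4 ≡ 5 (mod 55); 20^8 ≡ 25 (mod 55); 20^16 ≡ 20 (mod 55)
20^27 = 20^1 × 20^2 × 20^8 × 20^16 ≡ 15 (mod 55)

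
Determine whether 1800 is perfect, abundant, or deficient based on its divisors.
abundant

Proper divisors of 1800: sum = 1 + 2 + 3 + 4 + 5 + 6 + 8 + 9 + ... + 360 + 450 + 600 + 900 (35 divisors) = 4245
Since 4245 > 1800, 1800 is abundant.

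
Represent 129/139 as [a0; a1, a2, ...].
[0; 1, 12, 1, 9]

Euclidean algorithm steps:
129 = 0 × 139 + 129
139 = 1 × 129 + 10
129 = 12 × 10 + 9
10 = 1 × 9 + 1
9 = 9 × 1 + 0
Continued fraction: [0; 1, 12, 1, 9]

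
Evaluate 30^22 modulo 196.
128

Repeated squaring. Binary of 22 = 10110.
30^1 ≡ 30 (mod 196); 30^2 ≡ 116 (mod 196); 30^4 ≡ 128 (mod 196); 30^8 ≡ 116 (mod 196); 30^16 ≡ 128 (mod 196)
30^22 = 30^2 × 30^4 × 30^16 ≡ 128 (mod 196)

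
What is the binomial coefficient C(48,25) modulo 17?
5

Using Lucas' theorem:
Write n=48 and k=25 in base 17:
n in base 17: [2, 14]
k in base 17: [1, 8]
C(48,25) mod 17 = ∏ C(n_i, k_i) mod 17
Digit binomials (mod 17): C(2,1) = 2; C(14,8) = 3003 ≡ 11
Product: 2 × 11 = 22 ≡ 5 (mod 17)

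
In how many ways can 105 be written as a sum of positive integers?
342325709

p(n) counts ways to write n as a sum of positive integers (order ignored).
Euler's pentagonal recurrence: p(k) = p(k-1) + p(k-2) - p(k-5) - p(k-7) + p(k-12) + p(k-15) - ... (offsets j(3j∓1)/2, signs ++--, p(0)=1, p(<0)=0).
DP table for k = 0..104: p(0)=1, p(1)=1, p(2)=2, p(3)=3, p(4)=5, p(5)=7, p(6)=11, p(7)=15, p(8)=22, p(9)=30, p(10)=42, p(11)=56, p(12)=77, p(13)=101, p(14)=135, p(15)=176, p(16)=231, p(17)=297, p(18)=385, p(19)=490, p(20)=627, p(21)=792, p(22)=1002, p(23)=1255, p(24)=1575, p(25)=1958, p(26)=2436, p(27)=3010, p(28)=3718, p(29)=4565, p(30)=5604, p(31)=6842, p(32)=8349, p(33)=10143, p(34)=12310, p(35)=14883, p(36)=17977, p(37)=21637, p(38)=26015, p(39)=31185, p(40)=37338, p(41)=44583, p(42)=53174, p(43)=63261, p(44)=75175, p(45)=89134, p(46)=105558, p(47)=124754, p(48)=147273, p(49)=173525, p(50)=204226, p(51)=239943, p(52)=281589, p(53)=329931, p(54)=386155, p(55)=451276, p(56)=526823, p(57)=614154, p(58)=715220, p(59)=831820, p(60)=966467, p(61)=1121505, p(62)=1300156, p(63)=1505499, p(64)=1741630, p(65)=2012558, p(66)=2323520, p(67)=2679689, p(68)=3087735, p(69)=3554345, p(70)=4087968, p(71)=4697205, p(72)=5392783, p(73)=6185689, p(74)=7089500, p(75)=8118264, p(76)=9289091, p(77)=10619863, p(78)=12132164, p(79)=13848650, p(80)=15796476, p(81)=18004327, p(82)=20506255, p(83)=23338469, p(84)=26543660, p(85)=30167357, p(86)=34262962, p(87)=38887673, p(88)=44108109, p(89)=49995925, p(90)=56634173, p(91)=64112359, p(92)=72533807, p(93)=82010177, p(94)=92669720, p(95)=104651419, p(96)=118114304, p(97)=133230930, p(98)=150198136, p(99)=169229875, p(100)=190569292, p(101)=214481126, p(102)=241265379, p(103)=271248950, p(104)=304801365.
Final step: p(105) = p(104) + p(103) - p(100) - p(98) + p(93) + p(90) - p(83) - p(79) + p(70) + p(65) - p(54) - p(48) + p(35) + p(28) - p(13) - p(5)
= 304801365 + 271248950 - 190569292 - 150198136 + 82010177 + 56634173 - 23338469 - 13848650 + 4087968 + 2012558 - 386155 - 147273 + 14883 + 3718 - 101 - 7
= 342325709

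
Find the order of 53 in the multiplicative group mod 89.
44

89 is prime, so ord(53) divides φ(89) = 88.
Divisors of 88: 1, 2, 4, 8, 11, 22, 44, 88.
Repeated squaring: 53^1 ≡ 53, 53^2 ≡ 50, 53^4 ≡ 8, 53^8 ≡ 64, 53^16 ≡ 2, 53^32 ≡ 4, 53^64 ≡ 16 (mod 89).
Test 53^d mod 89 for each divisor d in increasing order:
53^1 ≡ 53
53^2 ≡ 50
53^4 ≡ 8
53^8 ≡ 64
53^11 = 53^8·53^2·53^1 ≡ 55
53^22 = 53^16·53^4·53^2 ≡ 88
53^44 = 53^32·53^8·53^4 ≡ 1  ← first divisor giving 1
The order is 44.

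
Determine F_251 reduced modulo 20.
9

Matrix identity: Q^n = [[F_(n+1), F_n], [F_n, F_(n-1)]] with Q = [[1,1],[1,0]].
n = 251 = 11111011₂. Square-and-multiply, entries mod 20:
Q^1 = [[1,1],[1,0]]
Q^3 = (Q^1)²·Q = [[3,2],[2,1]]
Q^7 = (Q^3)²·Q = [[1,13],[13,8]]
Q^15 = (Q^7)²·Q = [[7,10],[10,17]]
Q^31 = (Q^15)²·Q = [[9,9],[9,0]]
Q^62 = (Q^31)² = [[2,1],[1,1]]
Q^125 = (Q^62)²·Q = [[8,5],[5,3]]
Q^251 = (Q^125)²·Q = [[4,9],[9,15]]
F_251 mod 20 = Q^251[0][1] = 9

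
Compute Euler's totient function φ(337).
336

337 = 337
φ(n) = n × ∏(1 - 1/p) for each prime p dividing n
φ(337) = 337 × (1 - 1/337) = 336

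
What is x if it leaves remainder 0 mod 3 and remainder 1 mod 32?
33

Using Chinese Remainder Theorem:
M = 3 × 32 = 96
M1 = 32, M2 = 3
y1 = 32^(-1) mod 3 = 2
y2 = 3^(-1) mod 32 = 11
x = (0×32×2 + 1×3×11) mod 96 = 33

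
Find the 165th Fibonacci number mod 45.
20

Matrix identity: Q^n = [[F_(n+1), F_n], [F_n, F_(n-1)]] with Q = [[1,1],[1,0]].
n = 165 = 10100101₂. Square-and-multiply, entries mod 45:
Q^1 = [[1,1],[1,0]]
Q^2 = (Q^1)² = [[2,1],[1,1]]
Q^5 = (Q^2)²·Q = [[8,5],[5,3]]
Q^10 = (Q^5)² = [[44,10],[10,34]]
Q^20 = (Q^10)² = [[11,15],[15,41]]
Q^41 = (Q^20)²·Q = [[1,31],[31,15]]
Q^82 = (Q^41)² = [[17,1],[1,16]]
Q^165 = (Q^82)²·Q = [[8,20],[20,33]]
F_165 mod 45 = Q^165[0][1] = 20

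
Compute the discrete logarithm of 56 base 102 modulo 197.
97

Baby-step giant-step with step n = ⌈√197⌉ = 15.
Baby steps 102^j mod 197 (j:value) for j=0..14: 0:1, 1:102, 2:160, 3:166, 4:187, 5:162, 6:173, 7:113, 8:100, 9:153, 10:43, 11:52, 12:182, 13:46, 14:161.
Giant-step multiplier: 102^(-15) ≡ 102^(196-15) = 102^181 ≡ 111 (mod 197).
Giant steps γ_i = 56·111^i mod 197: γ_0=56, γ_1=109, γ_2=82, γ_3=40, γ_4=106, γ_5=143, γ_6=113 (in table at j=7).
x = i·n + j = 6·15 + 7 = 97.
Check: 102^97 ≡ 56 (mod 197).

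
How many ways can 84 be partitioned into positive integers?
26543660

p(n) counts ways to write n as a sum of positive integers (order ignored).
Euler's pentagonal recurrence: p(k) = p(k-1) + p(k-2) - p(k-5) - p(k-7) + p(k-12) + p(k-15) - ... (offsets j(3j∓1)/2, signs ++--, p(0)=1, p(<0)=0).
DP table for k = 0..83: p(0)=1, p(1)=1, p(2)=2, p(3)=3, p(4)=5, p(5)=7, p(6)=11, p(7)=15, p(8)=22, p(9)=30, p(10)=42, p(11)=56, p(12)=77, p(13)=101, p(14)=135, p(15)=176, p(16)=231, p(17)=297, p(18)=385, p(19)=490, p(20)=627, p(21)=792, p(22)=1002, p(23)=1255, p(24)=1575, p(25)=1958, p(26)=2436, p(27)=3010, p(28)=3718, p(29)=4565, p(30)=5604, p(31)=6842, p(32)=8349, p(33)=10143, p(34)=12310, p(35)=14883, p(36)=17977, p(37)=21637, p(38)=26015, p(39)=31185, p(40)=37338, p(41)=44583, p(42)=53174, p(43)=63261, p(44)=75175, p(45)=89134, p(46)=105558, p(47)=124754, p(48)=147273, p(49)=173525, p(50)=204226, p(51)=239943, p(52)=281589, p(53)=329931, p(54)=386155, p(55)=451276, p(56)=526823, p(57)=614154, p(58)=715220, p(59)=831820, p(60)=966467, p(61)=1121505, p(62)=1300156, p(63)=1505499, p(64)=1741630, p(65)=2012558, p(66)=2323520, p(67)=2679689, p(68)=3087735, p(69)=3554345, p(70)=4087968, p(71)=4697205, p(72)=5392783, p(73)=6185689, p(74)=7089500, p(75)=8118264, p(76)=9289091, p(77)=10619863, p(78)=12132164, p(79)=13848650, p(80)=15796476, p(81)=18004327, p(82)=20506255, p(83)=23338469.
Final step: p(84) = p(83) + p(82) - p(79) - p(77) + p(72) + p(69) - p(62) - p(58) + p(49) + p(44) - p(33) - p(27) + p(14) + p(7)
= 23338469 + 20506255 - 13848650 - 10619863 + 5392783 + 3554345 - 1300156 - 715220 + 173525 + 75175 - 10143 - 3010 + 135 + 15
= 26543660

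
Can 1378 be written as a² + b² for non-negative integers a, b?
3² + 37² (a=3, b=37)

Factorization: 1378 = 2 × 13 × 53
By Fermat: n is sum of two squares iff every prime p ≡ 3 (mod 4) appears to even power.
All primes ≡ 3 (mod 4) appear to even power.
Search a = 0, 1, 2, … for 1378 - a² a perfect square: first hit at a = 3: 1378 - 9 = 1369 = 37².
1378 = 3² + 37² = 9 + 1369 ✓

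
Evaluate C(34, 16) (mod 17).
0

Using Lucas' theorem:
Write n=34 and k=16 in base 17:
n in base 17: [2, 0]
k in base 17: [0, 16]
C(34,16) mod 17 = ∏ C(n_i, k_i) mod 17
Digit binomials (mod 17): C(2,0) = 1; C(0,16) = 0 (k_i > n_i)
Product: 1 × 0 = 0 ≡ 0 (mod 17)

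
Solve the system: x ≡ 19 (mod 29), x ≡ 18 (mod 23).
570

Using Chinese Remainder Theorem:
M = 29 × 23 = 667
M1 = 23, M2 = 29
y1 = 23^(-1) mod 29 = 24
y2 = 29^(-1) mod 23 = 4
x = (19×23×24 + 18×29×4) mod 667 = 570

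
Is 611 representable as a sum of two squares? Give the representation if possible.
Not possible

Factorization: 611 = 13 × 47
By Fermat: n is sum of two squares iff every prime p ≡ 3 (mod 4) appears to even power.
Prime(s) ≡ 3 (mod 4) with odd exponent: [(47, 1)]
Therefore 611 cannot be expressed as a² + b².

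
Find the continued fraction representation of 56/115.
[0; 2, 18, 1, 2]

Euclidean algorithm steps:
56 = 0 × 115 + 56
115 = 2 × 56 + 3
56 = 18 × 3 + 2
3 = 1 × 2 + 1
2 = 2 × 1 + 0
Continued fraction: [0; 2, 18, 1, 2]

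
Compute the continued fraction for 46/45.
[1; 45]

Euclidean algorithm steps:
46 = 1 × 45 + 1
45 = 45 × 1 + 0
Continued fraction: [1; 45]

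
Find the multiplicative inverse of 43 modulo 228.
175

gcd(43, 228) = 1, so the inverse exists.
Extended Euclidean algorithm on (228, 43):
228 = 5 × 43 + 13  ⟹  13 = (1)·228 + (-5)·43
43 = 3 × 13 + 4  ⟹  4 = (-3)·228 + (16)·43
13 = 3 × 4 + 1  ⟹  1 = (10)·228 + (-53)·43
So (-53)·43 ≡ 1 (mod 228), i.e. 43^(-1) ≡ -53 ≡ 175 (mod 228).
Check: 43 × 175 = 7525 ≡ 1 (mod 228)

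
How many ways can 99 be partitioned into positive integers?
169229875

p(n) counts ways to write n as a sum of positive integers (order ignored).
Euler's pentagonal recurrence: p(k) = p(k-1) + p(k-2) - p(k-5) - p(k-7) + p(k-12) + p(k-15) - ... (offsets j(3j∓1)/2, signs ++--, p(0)=1, p(<0)=0).
DP table for k = 0..98: p(0)=1, p(1)=1, p(2)=2, p(3)=3, p(4)=5, p(5)=7, p(6)=11, p(7)=15, p(8)=22, p(9)=30, p(10)=42, p(11)=56, p(12)=77, p(13)=101, p(14)=135, p(15)=176, p(16)=231, p(17)=297, p(18)=385, p(19)=490, p(20)=627, p(21)=792, p(22)=1002, p(23)=1255, p(24)=1575, p(25)=1958, p(26)=2436, p(27)=3010, p(28)=3718, p(29)=4565, p(30)=5604, p(31)=6842, p(32)=8349, p(33)=10143, p(34)=12310, p(35)=14883, p(36)=17977, p(37)=21637, p(38)=26015, p(39)=31185, p(40)=37338, p(41)=44583, p(42)=53174, p(43)=63261, p(44)=75175, p(45)=89134, p(46)=105558, p(47)=124754, p(48)=147273, p(49)=173525, p(50)=204226, p(51)=239943, p(52)=281589, p(53)=329931, p(54)=386155, p(55)=451276, p(56)=526823, p(57)=614154, p(58)=715220, p(59)=831820, p(60)=966467, p(61)=1121505, p(62)=1300156, p(63)=1505499, p(64)=1741630, p(65)=2012558, p(66)=2323520, p(67)=2679689, p(68)=3087735, p(69)=3554345, p(70)=4087968, p(71)=4697205, p(72)=5392783, p(73)=6185689, p(74)=7089500, p(75)=8118264, p(76)=9289091, p(77)=10619863, p(78)=12132164, p(79)=13848650, p(80)=15796476, p(81)=18004327, p(82)=20506255, p(83)=23338469, p(84)=26543660, p(85)=30167357, p(86)=34262962, p(87)=38887673, p(88)=44108109, p(89)=49995925, p(90)=56634173, p(91)=64112359, p(92)=72533807, p(93)=82010177, p(94)=92669720, p(95)=104651419, p(96)=118114304, p(97)=133230930, p(98)=150198136.
Final step: p(99) = p(98) + p(97) - p(94) - p(92) + p(87) + p(84) - p(77) - p(73) + p(64) + p(59) - p(48) - p(42) + p(29) + p(22) - p(7)
= 150198136 + 133230930 - 92669720 - 72533807 + 38887673 + 26543660 - 10619863 - 6185689 + 1741630 + 831820 - 147273 - 53174 + 4565 + 1002 - 15
= 169229875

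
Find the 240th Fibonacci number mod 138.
0

Matrix identity: Q^n = [[F_(n+1), F_n], [F_n, F_(n-1)]] with Q = [[1,1],[1,0]].
n = 240 = 11110000₂. Square-and-multiply, entries mod 138:
Q^1 = [[1,1],[1,0]]
Q^3 = (Q^1)²·Q = [[3,2],[2,1]]
Q^7 = (Q^3)²·Q = [[21,13],[13,8]]
Q^15 = (Q^7)²·Q = [[21,58],[58,101]]
Q^30 = (Q^15)² = [[79,38],[38,41]]
Q^60 = (Q^30)² = [[95,6],[6,89]]
Q^120 = (Q^60)² = [[91,0],[0,91]]
Q^240 = (Q^120)² = [[1,0],[0,1]]
F_240 mod 138 = Q^240[0][1] = 0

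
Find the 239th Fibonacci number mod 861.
1

Matrix identity: Q^n = [[F_(n+1), F_n], [F_n, F_(n-1)]] with Q = [[1,1],[1,0]].
n = 239 = 11101111₂. Square-and-multiply, entries mod 861:
Q^1 = [[1,1],[1,0]]
Q^3 = (Q^1)²·Q = [[3,2],[2,1]]
Q^7 = (Q^3)²·Q = [[21,13],[13,8]]
Q^14 = (Q^7)² = [[610,377],[377,233]]
Q^29 = (Q^14)²·Q = [[314,212],[212,102]]
Q^59 = (Q^29)²·Q = [[123,614],[614,370]]
Q^119 = (Q^59)²·Q = [[0,370],[370,491]]
Q^239 = (Q^119)²·Q = [[0,1],[1,860]]
F_239 mod 861 = Q^239[0][1] = 1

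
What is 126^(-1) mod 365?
281

gcd(126, 365) = 1, so the inverse exists.
Extended Euclidean algorithm on (365, 126):
365 = 2 × 126 + 113  ⟹  113 = (1)·365 + (-2)·126
126 = 1 × 113 + 13  ⟹  13 = (-1)·365 + (3)·126
113 = 8 × 13 + 9  ⟹  9 = (9)·365 + (-26)·126
13 = 1 × 9 + 4  ⟹  4 = (-10)·365 + (29)·126
9 = 2 × 4 + 1  ⟹  1 = (29)·365 + (-84)·126
So (-84)·126 ≡ 1 (mod 365), i.e. 126^(-1) ≡ -84 ≡ 281 (mod 365).
Check: 126 × 281 = 35406 ≡ 1 (mod 365)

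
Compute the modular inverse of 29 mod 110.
19

gcd(29, 110) = 1, so the inverse exists.
Extended Euclidean algorithm on (110, 29):
110 = 3 × 29 + 23  ⟹  23 = (1)·110 + (-3)·29
29 = 1 × 23 + 6  ⟹  6 = (-1)·110 + (4)·29
23 = 3 × 6 + 5  ⟹  5 = (4)·110 + (-15)·29
6 = 1 × 5 + 1  ⟹  1 = (-5)·110 + (19)·29
So (19)·29 ≡ 1 (mod 110), i.e. 29^(-1) ≡ 19 (mod 110).
Check: 29 × 19 = 551 ≡ 1 (mod 110)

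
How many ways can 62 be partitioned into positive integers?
1300156

p(n) counts ways to write n as a sum of positive integers (order ignored).
Euler's pentagonal recurrence: p(k) = p(k-1) + p(k-2) - p(k-5) - p(k-7) + p(k-12) + p(k-15) - ... (offsets j(3j∓1)/2, signs ++--, p(0)=1, p(<0)=0).
DP table for k = 0..61: p(0)=1, p(1)=1, p(2)=2, p(3)=3, p(4)=5, p(5)=7, p(6)=11, p(7)=15, p(8)=22, p(9)=30, p(10)=42, p(11)=56, p(12)=77, p(13)=101, p(14)=135, p(15)=176, p(16)=231, p(17)=297, p(18)=385, p(19)=490, p(20)=627, p(21)=792, p(22)=1002, p(23)=1255, p(24)=1575, p(25)=1958, p(26)=2436, p(27)=3010, p(28)=3718, p(29)=4565, p(30)=5604, p(31)=6842, p(32)=8349, p(33)=10143, p(34)=12310, p(35)=14883, p(36)=17977, p(37)=21637, p(38)=26015, p(39)=31185, p(40)=37338, p(41)=44583, p(42)=53174, p(43)=63261, p(44)=75175, p(45)=89134, p(46)=105558, p(47)=124754, p(48)=147273, p(49)=173525, p(50)=204226, p(51)=239943, p(52)=281589, p(53)=329931, p(54)=386155, p(55)=451276, p(56)=526823, p(57)=614154, p(58)=715220, p(59)=831820, p(60)=966467, p(61)=1121505.
Final step: p(62) = p(61) + p(60) - p(57) - p(55) + p(50) + p(47) - p(40) - p(36) + p(27) + p(22) - p(11) - p(5)
= 1121505 + 966467 - 614154 - 451276 + 204226 + 124754 - 37338 - 17977 + 3010 + 1002 - 56 - 7
= 1300156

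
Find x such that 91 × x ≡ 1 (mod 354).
319

gcd(91, 354) = 1, so the inverse exists.
Extended Euclidean algorithm on (354, 91):
354 = 3 × 91 + 81  ⟹  81 = (1)·354 + (-3)·91
91 = 1 × 81 + 10  ⟹  10 = (-1)·354 + (4)·91
81 = 8 × 10 + 1  ⟹  1 = (9)·354 + (-35)·91
So (-35)·91 ≡ 1 (mod 354), i.e. 91^(-1) ≡ -35 ≡ 319 (mod 354).
Check: 91 × 319 = 29029 ≡ 1 (mod 354)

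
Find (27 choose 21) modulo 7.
1

Using Lucas' theorem:
Write n=27 and k=21 in base 7:
n in base 7: [3, 6]
k in base 7: [3, 0]
C(27,21) mod 7 = ∏ C(n_i, k_i) mod 7
Digit binomials (mod 7): C(3,3) = 1; C(6,0) = 1
Product: 1 × 1 = 1 ≡ 1 (mod 7)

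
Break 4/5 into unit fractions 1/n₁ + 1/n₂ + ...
1/2 + 1/4 + 1/20

Greedy algorithm:
4/5: ceiling(5/4) = 2, use 1/2
3/10: ceiling(10/3) = 4, use 1/4
1/20: ceiling(20/1) = 20, use 1/20
Result: 4/5 = 1/2 + 1/4 + 1/20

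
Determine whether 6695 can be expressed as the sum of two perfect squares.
Not possible

Factorization: 6695 = 5 × 13 × 103
By Fermat: n is sum of two squares iff every prime p ≡ 3 (mod 4) appears to even power.
Prime(s) ≡ 3 (mod 4) with odd exponent: [(103, 1)]
Therefore 6695 cannot be expressed as a² + b².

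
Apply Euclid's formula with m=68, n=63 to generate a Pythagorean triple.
(655, 8568, 8593)

Euclid's formula: a = m² - n², b = 2mn, c = m² + n²
m = 68, n = 63
a = 68² - 63² = 4624 - 3969 = 655
b = 2 × 68 × 63 = 8568
c = 68² + 63² = 4624 + 3969 = 8593
Verification: 655² + 8568² = 429025 + 73410624 = 73839649 = 8593² ✓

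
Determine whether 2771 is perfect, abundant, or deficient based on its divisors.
deficient

Proper divisors of 2771: sum = 1 + 17 + 163 = 181
Since 181 < 2771, 2771 is deficient.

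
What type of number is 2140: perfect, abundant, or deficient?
abundant

Proper divisors of 2140: sum = 1 + 2 + 4 + 5 + 10 + 20 + 107 + 214 + 428 + 535 + 1070 = 2396
Since 2396 > 2140, 2140 is abundant.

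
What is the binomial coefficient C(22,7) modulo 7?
3

Using Lucas' theorem:
Write n=22 and k=7 in base 7:
n in base 7: [3, 1]
k in base 7: [1, 0]
C(22,7) mod 7 = ∏ C(n_i, k_i) mod 7
Digit binomials (mod 7): C(3,1) = 3; C(1,0) = 1
Product: 3 × 1 = 3 ≡ 3 (mod 7)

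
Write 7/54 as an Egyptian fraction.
1/8 + 1/216

Greedy algorithm:
7/54: ceiling(54/7) = 8, use 1/8
1/216: ceiling(216/1) = 216, use 1/216
Result: 7/54 = 1/8 + 1/216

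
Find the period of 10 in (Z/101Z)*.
4

101 is prime, so ord(10) divides φ(101) = 100.
Divisors of 100: 1, 2, 4, 5, 10, 20, 25, 50, 100.
Repeated squaring: 10^1 ≡ 10, 10^2 ≡ 100, 10^4 ≡ 1, 10^8 ≡ 1, 10^16 ≡ 1, 10^32 ≡ 1, 10^64 ≡ 1 (mod 101).
Test 10^d mod 101 for each divisor d in increasing order:
10^1 ≡ 10
10^2 ≡ 100
10^4 ≡ 1  ← first divisor giving 1
The order is 4.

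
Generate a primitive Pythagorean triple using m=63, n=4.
(3953, 504, 3985)

Euclid's formula: a = m² - n², b = 2mn, c = m² + n²
m = 63, n = 4
a = 63² - 4² = 3969 - 16 = 3953
b = 2 × 63 × 4 = 504
c = 63² + 4² = 3969 + 16 = 3985
Verification: 3953² + 504² = 15626209 + 254016 = 15880225 = 3985² ✓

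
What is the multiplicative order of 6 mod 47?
23

47 is prime, so ord(6) divides φ(47) = 46.
Divisors of 46: 1, 2, 23, 46.
Repeated squaring: 6^1 ≡ 6, 6^2 ≡ 36, 6^4 ≡ 27, 6^8 ≡ 24, 6^16 ≡ 12, 6^32 ≡ 3 (mod 47).
Test 6^d mod 47 for each divisor d in increasing order:
6^1 ≡ 6
6^2 ≡ 36
6^23 = 6^16·6^4·6^2·6^1 ≡ 1  ← first divisor giving 1
The order is 23.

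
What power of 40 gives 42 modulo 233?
139

Baby-step giant-step with step n = ⌈√233⌉ = 16.
Baby steps 40^j mod 233 (j:value) for j=0..15: 0:1, 1:40, 2:202, 3:158, 4:29, 5:228, 6:33, 7:155, 8:142, 9:88, 10:25, 11:68, 12:157, 13:222, 14:26, 15:108.
Giant-step multiplier: 40^(-16) ≡ 40^(232-16) = 40^216 ≡ 135 (mod 233).
Giant steps γ_i = 42·135^i mod 233: γ_0=42, γ_1=78, γ_2=45, γ_3=17, γ_4=198, γ_5=168, γ_6=79, γ_7=180, γ_8=68 (in table at j=11).
x = i·n + j = 8·16 + 11 = 139.
Check: 40^139 ≡ 42 (mod 233).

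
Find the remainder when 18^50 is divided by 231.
177

Repeated squaring. Binary of 50 = 110010.
18^1 ≡ 18 (mod 231); 18^2 ≡ 93 (mod 231); 18^4 ≡ 102 (mod 231); 18^8 ≡ 9 (mod 231); 18^16 ≡ 81 (mod 231); 18^32 ≡ 93 (mod 231)
18^50 = 18^2 × 18^16 × 18^32 ≡ 177 (mod 231)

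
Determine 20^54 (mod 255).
100

Repeated squaring. Binary of 54 = 110110.
20^1 ≡ 20 (mod 255); 20^2 ≡ 145 (mod 255); 20^4 ≡ 115 (mod 255); 20^8 ≡ 220 (mod 255); 20^16 ≡ 205 (mod 255); 20^32 ≡ 205 (mod 255)
20^54 = 20^2 × 20^4 × 20^16 × 20^32 ≡ 100 (mod 255)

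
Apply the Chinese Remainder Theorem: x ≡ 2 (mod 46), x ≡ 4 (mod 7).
186

Using Chinese Remainder Theorem:
M = 46 × 7 = 322
M1 = 7, M2 = 46
y1 = 7^(-1) mod 46 = 33
y2 = 46^(-1) mod 7 = 2
x = (2×7×33 + 4×46×2) mod 322 = 186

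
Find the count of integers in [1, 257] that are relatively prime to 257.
256

257 = 257
φ(n) = n × ∏(1 - 1/p) for each prime p dividing n
φ(257) = 257 × (1 - 1/257) = 256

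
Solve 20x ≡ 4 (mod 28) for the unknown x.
x ≡ 3 (mod 7)

gcd(20, 28) = 4, which divides 4, so solutions exist.
Divide through by 4: 5x ≡ 1 (mod 7).
Find 5^(-1) mod 7 by the extended Euclidean algorithm:
7 = 1 × 5 + 2  ⟹  2 = (1)·7 + (-1)·5
5 = 2 × 2 + 1  ⟹  1 = (-2)·7 + (3)·5
So (3)·5 ≡ 1 (mod 7), i.e. 5^(-1) ≡ 3 (mod 7).
x ≡ 3 × 1 = 3 ≡ 3 (mod 7).
Check: 20 × 3 = 60 ≡ 4 (mod 28).
x ≡ 3 (mod 7), giving 4 solutions mod 28.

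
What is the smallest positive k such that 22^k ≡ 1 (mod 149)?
74

149 is prime, so ord(22) divides φ(149) = 148.
Divisors of 148: 1, 2, 4, 37, 74, 148.
Repeated squaring: 22^1 ≡ 22, 22^2 ≡ 37, 22^4 ≡ 28, 22^8 ≡ 39, 22^16 ≡ 31, 22^32 ≡ 67, 22^64 ≡ 19, 22^128 ≡ 63 (mod 149).
Test 22^d mod 149 for each divisor d in increasing order:
22^1 ≡ 22
22^2 ≡ 37
22^4 ≡ 28
22^37 = 22^32·22^4·22^1 ≡ 148
22^74 = 22^64·22^8·22^2 ≡ 1  ← first divisor giving 1
The order is 74.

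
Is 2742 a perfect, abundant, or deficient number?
abundant

Proper divisors of 2742: sum = 1 + 2 + 3 + 6 + 457 + 914 + 1371 = 2754
Since 2754 > 2742, 2742 is abundant.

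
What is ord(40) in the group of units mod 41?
2

41 is prime, so ord(40) divides φ(41) = 40.
Divisors of 40: 1, 2, 4, 5, 8, 10, 20, 40.
Repeated squaring: 40^1 ≡ 40, 40^2 ≡ 1, 40^4 ≡ 1, 40^8 ≡ 1, 40^16 ≡ 1, 40^32 ≡ 1 (mod 41).
Test 40^d mod 41 for each divisor d in increasing order:
40^1 ≡ 40
40^2 ≡ 1  ← first divisor giving 1
The order is 2.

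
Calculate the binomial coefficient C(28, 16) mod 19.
0

Using Lucas' theorem:
Write n=28 and k=16 in base 19:
n in base 19: [1, 9]
k in base 19: [0, 16]
C(28,16) mod 19 = ∏ C(n_i, k_i) mod 19
Digit binomials (mod 19): C(1,0) = 1; C(9,16) = 0 (k_i > n_i)
Product: 1 × 0 = 0 ≡ 0 (mod 19)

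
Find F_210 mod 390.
130

Matrix identity: Q^n = [[F_(n+1), F_n], [F_n, F_(n-1)]] with Q = [[1,1],[1,0]].
n = 210 = 11010010₂. Square-and-multiply, entries mod 390:
Q^1 = [[1,1],[1,0]]
Q^3 = (Q^1)²·Q = [[3,2],[2,1]]
Q^6 = (Q^3)² = [[13,8],[8,5]]
Q^13 = (Q^6)²·Q = [[377,233],[233,144]]
Q^26 = (Q^13)² = [[248,103],[103,145]]
Q^52 = (Q^26)² = [[353,309],[309,44]]
Q^105 = (Q^52)²·Q = [[343,130],[130,213]]
Q^210 = (Q^105)² = [[389,130],[130,259]]
F_210 mod 390 = Q^210[0][1] = 130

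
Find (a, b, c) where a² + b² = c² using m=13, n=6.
(133, 156, 205)

Euclid's formula: a = m² - n², b = 2mn, c = m² + n²
m = 13, n = 6
a = 13² - 6² = 169 - 36 = 133
b = 2 × 13 × 6 = 156
c = 13² + 6² = 169 + 36 = 205
Verification: 133² + 156² = 17689 + 24336 = 42025 = 205² ✓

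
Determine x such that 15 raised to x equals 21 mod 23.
15

Baby-step giant-step with step n = ⌈√23⌉ = 5.
Baby steps 15^j mod 23 (j:value) for j=0..4: 0:1, 1:15, 2:18, 3:17, 4:2.
Giant-step multiplier: 15^(-5) ≡ 15^(22-5) = 15^17 ≡ 10 (mod 23).
Giant steps γ_i = 21·10^i mod 23: γ_0=21, γ_1=3, γ_2=7, γ_3=1 (in table at j=0).
x = i·n + j = 3·5 + 0 = 15.
Check: 15^15 ≡ 21 (mod 23).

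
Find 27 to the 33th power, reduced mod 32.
27

Repeated squaring. Binary of 33 = 100001.
27^1 ≡ 27 (mod 32); 27^2 ≡ 25 (mod 32); 27^4 ≡ 17 (mod 32); 27^8 ≡ 1 (mod 32); 27^16 ≡ 1 (mod 32); 27^32 ≡ 1 (mod 32)
27^33 = 27^1 × 27^32 ≡ 27 (mod 32)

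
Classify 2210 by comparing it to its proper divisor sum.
abundant

Proper divisors of 2210: sum = 1 + 2 + 5 + 10 + 13 + 17 + 26 + 34 + 65 + 85 + 130 + 170 + 221 + 442 + 1105 = 2326
Since 2326 > 2210, 2210 is abundant.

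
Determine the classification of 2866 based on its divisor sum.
deficient

Proper divisors of 2866: sum = 1 + 2 + 1433 = 1436
Since 1436 < 2866, 2866 is deficient.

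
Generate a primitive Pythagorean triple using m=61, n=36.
(2425, 4392, 5017)

Euclid's formula: a = m² - n², b = 2mn, c = m² + n²
m = 61, n = 36
a = 61² - 36² = 3721 - 1296 = 2425
b = 2 × 61 × 36 = 4392
c = 61² + 36² = 3721 + 1296 = 5017
Verification: 2425² + 4392² = 5880625 + 19289664 = 25170289 = 5017² ✓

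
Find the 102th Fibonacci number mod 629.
366

Matrix identity: Q^n = [[F_(n+1), F_n], [F_n, F_(n-1)]] with Q = [[1,1],[1,0]].
n = 102 = 1100110₂. Square-and-multiply, entries mod 629:
Q^1 = [[1,1],[1,0]]
Q^3 = (Q^1)²·Q = [[3,2],[2,1]]
Q^6 = (Q^3)² = [[13,8],[8,5]]
Q^12 = (Q^6)² = [[233,144],[144,89]]
Q^25 = (Q^12)²·Q = [[625,174],[174,451]]
Q^51 = (Q^25)²·Q = [[511,100],[100,411]]
Q^102 = (Q^51)² = [[22,366],[366,285]]
F_102 mod 629 = Q^102[0][1] = 366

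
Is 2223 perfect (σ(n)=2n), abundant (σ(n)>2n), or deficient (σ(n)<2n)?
deficient

Proper divisors of 2223: sum = 1 + 3 + 9 + 13 + 19 + 39 + 57 + 117 + 171 + 247 + 741 = 1417
Since 1417 < 2223, 2223 is deficient.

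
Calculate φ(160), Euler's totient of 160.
64

160 = 2^5 × 5
φ(n) = n × ∏(1 - 1/p) for each prime p dividing n
φ(160) = 160 × (1 - 1/2) × (1 - 1/5) = 64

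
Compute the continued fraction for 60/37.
[1; 1, 1, 1, 1, 1, 4]

Euclidean algorithm steps:
60 = 1 × 37 + 23
37 = 1 × 23 + 14
23 = 1 × 14 + 9
14 = 1 × 9 + 5
9 = 1 × 5 + 4
5 = 1 × 4 + 1
4 = 4 × 1 + 0
Continued fraction: [1; 1, 1, 1, 1, 1, 4]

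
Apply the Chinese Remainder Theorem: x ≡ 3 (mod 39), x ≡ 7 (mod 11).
315

Using Chinese Remainder Theorem:
M = 39 × 11 = 429
M1 = 11, M2 = 39
y1 = 11^(-1) mod 39 = 32
y2 = 39^(-1) mod 11 = 2
x = (3×11×32 + 7×39×2) mod 429 = 315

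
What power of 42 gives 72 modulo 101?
79

Baby-step giant-step with step n = ⌈√101⌉ = 11.
Baby steps 42^j mod 101 (j:value) for j=0..10: 0:1, 1:42, 2:47, 3:55, 4:88, 5:60, 6:96, 7:93, 8:68, 9:28, 10:65.
Giant-step multiplier: 42^(-11) ≡ 42^(100-11) = 42^89 ≡ 34 (mod 101).
Giant steps γ_i = 72·34^i mod 101: γ_0=72, γ_1=24, γ_2=8, γ_3=70, γ_4=57, γ_5=19, γ_6=40, γ_7=47 (in table at j=2).
x = i·n + j = 7·11 + 2 = 79.
Check: 42^79 ≡ 72 (mod 101).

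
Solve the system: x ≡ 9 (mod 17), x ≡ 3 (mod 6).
9

Using Chinese Remainder Theorem:
M = 17 × 6 = 102
M1 = 6, M2 = 17
y1 = 6^(-1) mod 17 = 3
y2 = 17^(-1) mod 6 = 5
x = (9×6×3 + 3×17×5) mod 102 = 9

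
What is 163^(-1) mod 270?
217

gcd(163, 270) = 1, so the inverse exists.
Extended Euclidean algorithm on (270, 163):
270 = 1 × 163 + 107  ⟹  107 = (1)·270 + (-1)·163
163 = 1 × 107 + 56  ⟹  56 = (-1)·270 + (2)·163
107 = 1 × 56 + 51  ⟹  51 = (2)·270 + (-3)·163
56 = 1 × 51 + 5  ⟹  5 = (-3)·270 + (5)·163
51 = 10 × 5 + 1  ⟹  1 = (32)·270 + (-53)·163
So (-53)·163 ≡ 1 (mod 270), i.e. 163^(-1) ≡ -53 ≡ 217 (mod 270).
Check: 163 × 217 = 35371 ≡ 1 (mod 270)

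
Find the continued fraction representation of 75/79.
[0; 1, 18, 1, 3]

Euclidean algorithm steps:
75 = 0 × 79 + 75
79 = 1 × 75 + 4
75 = 18 × 4 + 3
4 = 1 × 3 + 1
3 = 3 × 1 + 0
Continued fraction: [0; 1, 18, 1, 3]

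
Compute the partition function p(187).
1280011042268

p(n) counts ways to write n as a sum of positive integers (order ignored).
Euler's pentagonal recurrence: p(k) = p(k-1) + p(k-2) - p(k-5) - p(k-7) + p(k-12) + p(k-15) - ... (offsets j(3j∓1)/2, signs ++--, p(0)=1, p(<0)=0).
DP table for k = 0..186: p(0)=1, p(1)=1, p(2)=2, p(3)=3, p(4)=5, p(5)=7, p(6)=11, p(7)=15, p(8)=22, p(9)=30, p(10)=42, p(11)=56, p(12)=77, p(13)=101, p(14)=135, p(15)=176, p(16)=231, p(17)=297, p(18)=385, p(19)=490, p(20)=627, p(21)=792, p(22)=1002, p(23)=1255, p(24)=1575, p(25)=1958, p(26)=2436, p(27)=3010, p(28)=3718, p(29)=4565, p(30)=5604, p(31)=6842, p(32)=8349, p(33)=10143, p(34)=12310, p(35)=14883, p(36)=17977, p(37)=21637, p(38)=26015, p(39)=31185, p(40)=37338, p(41)=44583, p(42)=53174, p(43)=63261, p(44)=75175, p(45)=89134, p(46)=105558, p(47)=124754, p(48)=147273, p(49)=173525, p(50)=204226, p(51)=239943, p(52)=281589, p(53)=329931, p(54)=386155, p(55)=451276, p(56)=526823, p(57)=614154, p(58)=715220, p(59)=831820, p(60)=966467, p(61)=1121505, p(62)=1300156, p(63)=1505499, p(64)=1741630, p(65)=2012558, p(66)=2323520, p(67)=2679689, p(68)=3087735, p(69)=3554345, p(70)=4087968, p(71)=4697205, p(72)=5392783, p(73)=6185689, p(74)=7089500, p(75)=8118264, p(76)=9289091, p(77)=10619863, p(78)=12132164, p(79)=13848650, p(80)=15796476, p(81)=18004327, p(82)=20506255, p(83)=23338469, p(84)=26543660, p(85)=30167357, p(86)=34262962, p(87)=38887673, p(88)=44108109, p(89)=49995925, p(90)=56634173, p(91)=64112359, p(92)=72533807, p(93)=82010177, p(94)=92669720, p(95)=104651419, p(96)=118114304, p(97)=133230930, p(98)=150198136, p(99)=169229875, p(100)=190569292, p(101)=214481126, p(102)=241265379, p(103)=271248950, p(104)=304801365, p(105)=342325709, p(106)=384276336, p(107)=431149389, p(108)=483502844, p(109)=541946240, p(110)=607163746, p(111)=679903203, p(112)=761002156, p(113)=851376628, p(114)=952050665, p(115)=1064144451, p(116)=1188908248, p(117)=1327710076, p(118)=1482074143, p(119)=1653668665, p(120)=1844349560, p(121)=2056148051, p(122)=2291320912, p(123)=2552338241, p(124)=2841940500, p(125)=3163127352, p(126)=3519222692, p(127)=3913864295, p(128)=4351078600, p(129)=4835271870, p(130)=5371315400, p(131)=5964539504, p(132)=6620830889, p(133)=7346629512, p(134)=8149040695, p(135)=9035836076, p(136)=10015581680, p(137)=11097645016, p(138)=12292341831, p(139)=13610949895, p(140)=15065878135, p(141)=16670689208, p(142)=18440293320, p(143)=20390982757, p(144)=22540654445, p(145)=24908858009, p(146)=27517052599, p(147)=30388671978, p(148)=33549419497, p(149)=37027355200, p(150)=40853235313, p(151)=45060624582, p(152)=49686288421, p(153)=54770336324, p(154)=60356673280, p(155)=66493182097, p(156)=73232243759, p(157)=80630964769, p(158)=88751778802, p(159)=97662728555, p(160)=107438159466, p(161)=118159068427, p(162)=129913904637, p(163)=142798995930, p(164)=156919475295, p(165)=172389800255, p(166)=189334822579, p(167)=207890420102, p(168)=228204732751, p(169)=250438925115, p(170)=274768617130, p(171)=301384802048, p(172)=330495499613, p(173)=362326859895, p(174)=397125074750, p(175)=435157697830, p(176)=476715857290, p(177)=522115831195, p(178)=571701605655, p(179)=625846753120, p(180)=684957390936, p(181)=749474411781, p(182)=819876908323, p(183)=896684817527, p(184)=980462880430, p(185)=1071823774337, p(186)=1171432692373.
Final step: p(187) = p(186) + p(185) - p(182) - p(180) + p(175) + p(172) - p(165) - p(161) + p(152) + p(147) - p(136) - p(130) + p(117) + p(110) - p(95) - p(87) + p(70) + p(61) - p(42) - p(32) + p(11) + p(0)
= 1171432692373 + 1071823774337 - 819876908323 - 684957390936 + 435157697830 + 330495499613 - 172389800255 - 118159068427 + 49686288421 + 30388671978 - 10015581680 - 5371315400 + 1327710076 + 607163746 - 104651419 - 38887673 + 4087968 + 1121505 - 53174 - 8349 + 56 + 1
= 1280011042268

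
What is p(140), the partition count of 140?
15065878135

p(n) counts ways to write n as a sum of positive integers (order ignored).
Euler's pentagonal recurrence: p(k) = p(k-1) + p(k-2) - p(k-5) - p(k-7) + p(k-12) + p(k-15) - ... (offsets j(3j∓1)/2, signs ++--, p(0)=1, p(<0)=0).
DP table for k = 0..139: p(0)=1, p(1)=1, p(2)=2, p(3)=3, p(4)=5, p(5)=7, p(6)=11, p(7)=15, p(8)=22, p(9)=30, p(10)=42, p(11)=56, p(12)=77, p(13)=101, p(14)=135, p(15)=176, p(16)=231, p(17)=297, p(18)=385, p(19)=490, p(20)=627, p(21)=792, p(22)=1002, p(23)=1255, p(24)=1575, p(25)=1958, p(26)=2436, p(27)=3010, p(28)=3718, p(29)=4565, p(30)=5604, p(31)=6842, p(32)=8349, p(33)=10143, p(34)=12310, p(35)=14883, p(36)=17977, p(37)=21637, p(38)=26015, p(39)=31185, p(40)=37338, p(41)=44583, p(42)=53174, p(43)=63261, p(44)=75175, p(45)=89134, p(46)=105558, p(47)=124754, p(48)=147273, p(49)=173525, p(50)=204226, p(51)=239943, p(52)=281589, p(53)=329931, p(54)=386155, p(55)=451276, p(56)=526823, p(57)=614154, p(58)=715220, p(59)=831820, p(60)=966467, p(61)=1121505, p(62)=1300156, p(63)=1505499, p(64)=1741630, p(65)=2012558, p(66)=2323520, p(67)=2679689, p(68)=3087735, p(69)=3554345, p(70)=4087968, p(71)=4697205, p(72)=5392783, p(73)=6185689, p(74)=7089500, p(75)=8118264, p(76)=9289091, p(77)=10619863, p(78)=12132164, p(79)=13848650, p(80)=15796476, p(81)=18004327, p(82)=20506255, p(83)=23338469, p(84)=26543660, p(85)=30167357, p(86)=34262962, p(87)=38887673, p(88)=44108109, p(89)=49995925, p(90)=56634173, p(91)=64112359, p(92)=72533807, p(93)=82010177, p(94)=92669720, p(95)=104651419, p(96)=118114304, p(97)=133230930, p(98)=150198136, p(99)=169229875, p(100)=190569292, p(101)=214481126, p(102)=241265379, p(103)=271248950, p(104)=304801365, p(105)=342325709, p(106)=384276336, p(107)=431149389, p(108)=483502844, p(109)=541946240, p(110)=607163746, p(111)=679903203, p(112)=761002156, p(113)=851376628, p(114)=952050665, p(115)=1064144451, p(116)=1188908248, p(117)=1327710076, p(118)=1482074143, p(119)=1653668665, p(120)=1844349560, p(121)=2056148051, p(122)=2291320912, p(123)=2552338241, p(124)=2841940500, p(125)=3163127352, p(126)=3519222692, p(127)=3913864295, p(128)=4351078600, p(129)=4835271870, p(130)=5371315400, p(131)=5964539504, p(132)=6620830889, p(133)=7346629512, p(134)=8149040695, p(135)=9035836076, p(136)=10015581680, p(137)=11097645016, p(138)=12292341831, p(139)=13610949895.
Final step: p(140) = p(139) + p(138) - p(135) - p(133) + p(128) + p(125) - p(118) - p(114) + p(105) + p(100) - p(89) - p(83) + p(70) + p(63) - p(48) - p(40) + p(23) + p(14)
= 13610949895 + 12292341831 - 9035836076 - 7346629512 + 4351078600 + 3163127352 - 1482074143 - 952050665 + 342325709 + 190569292 - 49995925 - 23338469 + 4087968 + 1505499 - 147273 - 37338 + 1255 + 135
= 15065878135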